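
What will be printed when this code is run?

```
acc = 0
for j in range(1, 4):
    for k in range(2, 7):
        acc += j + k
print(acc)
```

j=1,k=2: acc = 0+3 = 3
j=1,k=3: acc = 3+4 = 7
j=1,k=4: acc = 7+5 = 12
j=1,k=5: acc = 12+6 = 18
j=1,k=6: acc = 18+7 = 25
j=2,k=2: acc = 25+4 = 29
j=2,k=3: acc = 29+5 = 34
j=2,k=4: acc = 34+6 = 40
j=2,k=5: acc = 40+7 = 47
j=2,k=6: acc = 47+8 = 55
j=3,k=2: acc = 55+5 = 60
j=3,k=3: acc = 60+6 = 66
j=3,k=4: acc = 66+7 = 73
j=3,k=5: acc = 73+8 = 81
j=3,k=6: acc = 81+9 = 90

90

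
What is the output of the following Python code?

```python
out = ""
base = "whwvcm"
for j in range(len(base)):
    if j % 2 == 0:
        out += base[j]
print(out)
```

wwc

j=0: add 'w' → 'w'
j=1: skip
j=2: add 'w' → 'ww'
j=3: skip
j=4: add 'c' → 'wwc'
j=5: skip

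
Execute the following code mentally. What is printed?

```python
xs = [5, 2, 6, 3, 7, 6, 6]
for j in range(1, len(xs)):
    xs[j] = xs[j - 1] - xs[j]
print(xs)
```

[5, 3, -3, -6, -13, -19, -25]

j=1: xs[1] = 5-2 = 3 → [5, 3, 6, 3, 7, 6, 6]
j=2: xs[2] = 3-6 = -3 → [5, 3, -3, 3, 7, 6, 6]
j=3: xs[3] = (-3)-3 = -6 → [5, 3, -3, -6, 7, 6, 6]
j=4: xs[4] = (-6)-7 = -13 → [5, 3, -3, -6, -13, 6, 6]
j=5: xs[5] = (-13)-6 = -19 → [5, 3, -3, -6, -13, -19, 6]
j=6: xs[6] = (-19)-6 = -25 → [5, 3, -3, -6, -13, -19, -25]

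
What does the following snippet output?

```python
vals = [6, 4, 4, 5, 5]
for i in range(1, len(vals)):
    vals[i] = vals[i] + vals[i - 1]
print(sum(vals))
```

73

i=1: vals[1] = 4+6 = 10 → [6, 10, 4, 5, 5]
i=2: vals[2] = 4+10 = 14 → [6, 10, 14, 5, 5]
i=3: vals[3] = 5+14 = 19 → [6, 10, 14, 19, 5]
i=4: vals[4] = 5+19 = 24 → [6, 10, 14, 19, 24]
sum = 73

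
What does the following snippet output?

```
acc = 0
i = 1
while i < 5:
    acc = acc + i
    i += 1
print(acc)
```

10

i=1: acc = 0+1 = 1
i=2: acc = 1+2 = 3
i=3: acc = 3+3 = 6
i=4: acc = 6+4 = 10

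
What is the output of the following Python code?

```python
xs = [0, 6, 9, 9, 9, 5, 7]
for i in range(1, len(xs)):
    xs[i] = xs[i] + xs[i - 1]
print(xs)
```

i=1: xs[1] = 6+0 = 6 → [0, 6, 9, 9, 9, 5, 7]
i=2: xs[2] = 9+6 = 15 → [0, 6, 15, 9, 9, 5, 7]
i=3: xs[3] = 9+15 = 24 → [0, 6, 15, 24, 9, 5, 7]
i=4: xs[4] = 9+24 = 33 → [0, 6, 15, 24, 33, 5, 7]
i=5: xs[5] = 5+33 = 38 → [0, 6, 15, 24, 33, 38, 7]
i=6: xs[6] = 7+38 = 45 → [0, 6, 15, 24, 33, 38, 45]

[0, 6, 15, 24, 33, 38, 45]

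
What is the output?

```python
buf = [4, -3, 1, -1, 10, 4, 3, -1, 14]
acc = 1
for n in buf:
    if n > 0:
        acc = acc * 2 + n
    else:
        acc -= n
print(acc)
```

438

n=4: >0, acc = 1*2+4 = 6
n=-3: not >0, acc = 6-(-3) = 9
n=1: >0, acc = 9*2+1 = 19
n=-1: not >0, acc = 19-(-1) = 20
n=10: >0, acc = 20*2+10 = 50
n=4: >0, acc = 50*2+4 = 104
n=3: >0, acc = 104*2+3 = 211
n=-1: not >0, acc = 211-(-1) = 212
n=14: >0, acc = 212*2+14 = 438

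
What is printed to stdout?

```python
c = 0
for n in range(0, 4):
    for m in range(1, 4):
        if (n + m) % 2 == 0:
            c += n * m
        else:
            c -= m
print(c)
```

n=0,m=1: odd sum, c = 0-1 = -1
n=0,m=2: even sum, c = (-1)+0 = -1
n=0,m=3: odd sum, c = (-1)-3 = -4
n=1,m=1: even sum, c = (-4)+1 = -3
n=1,m=2: odd sum, c = (-3)-2 = -5
n=1,m=3: even sum, c = (-5)+3 = -2
n=2,m=1: odd sum, c = (-2)-1 = -3
n=2,m=2: even sum, c = (-3)+4 = 1
n=2,m=3: odd sum, c = 1-3 = -2
n=3,m=1: even sum, c = (-2)+3 = 1
n=3,m=2: odd sum, c = 1-2 = -1
n=3,m=3: even sum, c = (-1)+9 = 8

8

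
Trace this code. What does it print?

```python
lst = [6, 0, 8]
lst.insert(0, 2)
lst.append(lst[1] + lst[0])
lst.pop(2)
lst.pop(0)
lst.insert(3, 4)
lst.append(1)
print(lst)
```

[6, 8, 8, 4, 1]

insert 2 at 0 → [2, 6, 0, 8]
append lst[1]+lst[0] = 6+2 = 8 → [2, 6, 0, 8, 8]
pop(2) removes 0 → [2, 6, 8, 8]
pop(0) removes 2 → [6, 8, 8]
insert 4 at 3 → [6, 8, 8, 4]
append 1 → [6, 8, 8, 4, 1]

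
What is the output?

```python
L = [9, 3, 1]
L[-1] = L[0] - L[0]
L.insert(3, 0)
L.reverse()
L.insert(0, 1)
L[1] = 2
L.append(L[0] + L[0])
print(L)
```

L[-1] = L[0]-L[0] = 9-9 = 0 → [9, 3, 0]
insert 0 at 3 → [9, 3, 0, 0]
reverse → [0, 0, 3, 9]
insert 1 at 0 → [1, 0, 0, 3, 9]
L[1] = 2 → [1, 2, 0, 3, 9]
append L[0]+L[0] = 1+1 = 2 → [1, 2, 0, 3, 9, 2]

[1, 2, 0, 3, 9, 2]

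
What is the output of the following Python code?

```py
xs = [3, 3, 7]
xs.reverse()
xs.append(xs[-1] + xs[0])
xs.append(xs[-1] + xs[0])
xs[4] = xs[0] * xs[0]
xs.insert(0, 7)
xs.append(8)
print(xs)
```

reverse → [7, 3, 3]
append xs[-1]+xs[0] = 3+7 = 10 → [7, 3, 3, 10]
append xs[-1]+xs[0] = 10+7 = 17 → [7, 3, 3, 10, 17]
xs[4] = xs[0]*xs[0] = 7*7 = 49 → [7, 3, 3, 10, 49]
insert 7 at 0 → [7, 7, 3, 3, 10, 49]
append 8 → [7, 7, 3, 3, 10, 49, 8]

[7, 7, 3, 3, 10, 49, 8]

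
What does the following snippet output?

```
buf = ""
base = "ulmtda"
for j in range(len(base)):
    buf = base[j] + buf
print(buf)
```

adtmlu

j=0: prepend 'u' → 'u'
j=1: prepend 'l' → 'lu'
j=2: prepend 'm' → 'mlu'
j=3: prepend 't' → 'tmlu'
j=4: prepend 'd' → 'dtmlu'
j=5: prepend 'a' → 'adtmlu'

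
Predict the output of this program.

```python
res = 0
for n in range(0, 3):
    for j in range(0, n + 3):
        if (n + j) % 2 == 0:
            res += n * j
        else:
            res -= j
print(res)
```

9

n=0,j=0: even sum, res = 0+0 = 0
n=0,j=1: odd sum, res = 0-1 = -1
n=0,j=2: even sum, res = (-1)+0 = -1
n=1,j=0: odd sum, res = (-1)-0 = -1
n=1,j=1: even sum, res = (-1)+1 = 0
n=1,j=2: odd sum, res = 0-2 = -2
n=1,j=3: even sum, res = (-2)+3 = 1
n=2,j=0: even sum, res = 1+0 = 1
n=2,j=1: odd sum, res = 1-1 = 0
n=2,j=2: even sum, res = 0+4 = 4
n=2,j=3: odd sum, res = 4-3 = 1
n=2,j=4: even sum, res = 1+8 = 9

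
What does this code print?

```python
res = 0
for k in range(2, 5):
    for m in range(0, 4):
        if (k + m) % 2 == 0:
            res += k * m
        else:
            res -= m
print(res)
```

14

k=2,m=0: even sum, res = 0+0 = 0
k=2,m=1: odd sum, res = 0-1 = -1
k=2,m=2: even sum, res = (-1)+4 = 3
k=2,m=3: odd sum, res = 3-3 = 0
k=3,m=0: odd sum, res = 0-0 = 0
k=3,m=1: even sum, res = 0+3 = 3
k=3,m=2: odd sum, res = 3-2 = 1
k=3,m=3: even sum, res = 1+9 = 10
k=4,m=0: even sum, res = 10+0 = 10
k=4,m=1: odd sum, res = 10-1 = 9
k=4,m=2: even sum, res = 9+8 = 17
k=4,m=3: odd sum, res = 17-3 = 14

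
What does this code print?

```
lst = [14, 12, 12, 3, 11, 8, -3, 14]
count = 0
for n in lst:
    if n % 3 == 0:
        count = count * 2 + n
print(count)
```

n=14: not %3==0
n=12: %3==0, count = 0*2+12 = 12
n=12: %3==0, count = 12*2+12 = 36
n=3: %3==0, count = 36*2+3 = 75
n=11: not %3==0
n=8: not %3==0
n=-3: %3==0, count = 75*2+(-3) = 147
n=14: not %3==0

147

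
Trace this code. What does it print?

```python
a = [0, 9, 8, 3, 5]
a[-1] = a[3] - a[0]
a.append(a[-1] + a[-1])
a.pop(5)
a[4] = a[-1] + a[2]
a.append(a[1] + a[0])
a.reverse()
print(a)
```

a[-1] = a[3]-a[0] = 3-0 = 3 → [0, 9, 8, 3, 3]
append a[-1]+a[-1] = 3+3 = 6 → [0, 9, 8, 3, 3, 6]
pop(5) removes 6 → [0, 9, 8, 3, 3]
a[4] = a[-1]+a[2] = 3+8 = 11 → [0, 9, 8, 3, 11]
append a[1]+a[0] = 9+0 = 9 → [0, 9, 8, 3, 11, 9]
reverse → [9, 11, 3, 8, 9, 0]

[9, 11, 3, 8, 9, 0]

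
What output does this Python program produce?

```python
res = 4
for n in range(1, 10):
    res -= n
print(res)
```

n=1: res = 4-1 = 3
n=2: res = 3-2 = 1
n=3: res = 1-3 = -2
n=4: res = (-2)-4 = -6
n=5: res = (-6)-5 = -11
n=6: res = (-11)-6 = -17
n=7: res = (-17)-7 = -24
n=8: res = (-24)-8 = -32
n=9: res = (-32)-9 = -41

-41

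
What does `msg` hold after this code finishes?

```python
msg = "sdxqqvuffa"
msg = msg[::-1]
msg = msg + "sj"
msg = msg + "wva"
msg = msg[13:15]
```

reverse → 'affuvqqxds'
+ 'sj' → 'affuvqqxdssj'
+ 'wva' → 'affuvqqxdssjwva'
slice [13:15] → 'va'

'va'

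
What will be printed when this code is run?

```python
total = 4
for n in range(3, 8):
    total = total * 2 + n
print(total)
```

247

n=3: total = 4*2+3 = 11
n=4: total = 11*2+4 = 26
n=5: total = 26*2+5 = 57
n=6: total = 57*2+6 = 120
n=7: total = 120*2+7 = 247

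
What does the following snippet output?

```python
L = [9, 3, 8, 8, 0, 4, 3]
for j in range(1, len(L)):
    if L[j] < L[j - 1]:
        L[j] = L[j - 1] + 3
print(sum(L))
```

126

j=1: 3<9, L[1] = 9+3 = 12 → [9, 12, 8, 8, 0, 4, 3]
j=2: 8<12, L[2] = 12+3 = 15 → [9, 12, 15, 8, 0, 4, 3]
j=3: 8<15, L[3] = 15+3 = 18 → [9, 12, 15, 18, 0, 4, 3]
j=4: 0<18, L[4] = 18+3 = 21 → [9, 12, 15, 18, 21, 4, 3]
j=5: 4<21, L[5] = 21+3 = 24 → [9, 12, 15, 18, 21, 24, 3]
j=6: 3<24, L[6] = 24+3 = 27 → [9, 12, 15, 18, 21, 24, 27]
sum = 126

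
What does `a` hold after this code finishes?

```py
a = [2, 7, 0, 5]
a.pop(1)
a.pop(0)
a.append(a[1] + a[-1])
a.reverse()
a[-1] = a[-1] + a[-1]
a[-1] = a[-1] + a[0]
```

[10, 5, 10]

pop(1) removes 7 → [2, 0, 5]
pop(0) removes 2 → [0, 5]
append a[1]+a[-1] = 5+5 = 10 → [0, 5, 10]
reverse → [10, 5, 0]
a[-1] = a[-1]+a[-1] = 0+0 = 0 → [10, 5, 0]
a[-1] = a[-1]+a[0] = 0+10 = 10 → [10, 5, 10]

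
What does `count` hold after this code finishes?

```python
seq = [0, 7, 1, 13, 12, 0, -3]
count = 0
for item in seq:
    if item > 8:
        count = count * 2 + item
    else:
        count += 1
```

52

item=0: not >8, count = 0+1 = 1
item=7: not >8, count = 1+1 = 2
item=1: not >8, count = 2+1 = 3
item=13: >8, count = 3*2+13 = 19
item=12: >8, count = 19*2+12 = 50
item=0: not >8, count = 50+1 = 51
item=-3: not >8, count = 51+1 = 52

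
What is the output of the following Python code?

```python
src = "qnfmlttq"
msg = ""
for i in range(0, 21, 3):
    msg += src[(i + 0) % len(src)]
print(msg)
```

qmtnlqf

i=0: add src[0]='q' → 'q'
i=3: add src[3]='m' → 'qm'
i=6: add src[6]='t' → 'qmt'
i=9: add src[1]='n' → 'qmtn'
i=12: add src[4]='l' → 'qmtnl'
i=15: add src[7]='q' → 'qmtnlq'
i=18: add src[2]='f' → 'qmtnlqf'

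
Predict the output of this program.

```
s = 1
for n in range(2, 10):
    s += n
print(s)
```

45

n=2: s = 1+2 = 3
n=3: s = 3+3 = 6
n=4: s = 6+4 = 10
n=5: s = 10+5 = 15
n=6: s = 15+6 = 21
n=7: s = 21+7 = 28
n=8: s = 28+8 = 36
n=9: s = 36+9 = 45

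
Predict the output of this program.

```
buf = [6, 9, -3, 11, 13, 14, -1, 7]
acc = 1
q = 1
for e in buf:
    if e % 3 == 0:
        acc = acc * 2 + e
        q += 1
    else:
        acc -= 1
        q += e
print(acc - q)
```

-6

e=6: %3==0, acc = 1*2+6 = 8; q=2
e=9: %3==0, acc = 8*2+9 = 25; q=3
e=-3: %3==0, acc = 25*2+(-3) = 47; q=4
e=11: not %3==0, acc = 47-1 = 46; q=15
e=13: not %3==0, acc = 46-1 = 45; q=28
e=14: not %3==0, acc = 45-1 = 44; q=42
e=-1: not %3==0, acc = 44-1 = 43; q=41
e=7: not %3==0, acc = 43-1 = 42; q=48
acc-q = 42-48 = -6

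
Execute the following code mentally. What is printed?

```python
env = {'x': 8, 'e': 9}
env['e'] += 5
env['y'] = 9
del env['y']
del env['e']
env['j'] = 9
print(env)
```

{'x': 8, 'j': 9}

env['e'] = 9+5 = 14 → {'x': 8, 'e': 14}
env['y'] = 9 → {'x': 8, 'e': 14, 'y': 9}
del 'y' → {'x': 8, 'e': 14}
del 'e' → {'x': 8}
env['j'] = 9 → {'x': 8, 'j': 9}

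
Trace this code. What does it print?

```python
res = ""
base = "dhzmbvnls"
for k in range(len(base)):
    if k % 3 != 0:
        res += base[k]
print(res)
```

k=0: skip
k=1: add 'h' → 'h'
k=2: add 'z' → 'hz'
k=3: skip
k=4: add 'b' → 'hzb'
k=5: add 'v' → 'hzbv'
k=6: skip
k=7: add 'l' → 'hzbvl'
k=8: add 's' → 'hzbvls'

hzbvls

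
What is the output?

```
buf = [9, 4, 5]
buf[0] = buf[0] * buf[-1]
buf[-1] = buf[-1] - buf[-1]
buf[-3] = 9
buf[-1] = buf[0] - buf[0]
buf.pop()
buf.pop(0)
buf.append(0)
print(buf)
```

[4, 0]

buf[0] = buf[0]*buf[-1] = 9*5 = 45 → [45, 4, 5]
buf[-1] = buf[-1]-buf[-1] = 5-5 = 0 → [45, 4, 0]
buf[-3] = 9 → [9, 4, 0]
buf[-1] = buf[0]-buf[0] = 9-9 = 0 → [9, 4, 0]
pop() removes 0 → [9, 4]
pop(0) removes 9 → [4]
append 0 → [4, 0]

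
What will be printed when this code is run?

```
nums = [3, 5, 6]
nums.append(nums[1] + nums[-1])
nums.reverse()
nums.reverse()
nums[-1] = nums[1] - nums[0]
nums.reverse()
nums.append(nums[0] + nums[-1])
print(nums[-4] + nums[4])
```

11

append nums[1]+nums[-1] = 5+6 = 11 → [3, 5, 6, 11]
reverse → [11, 6, 5, 3]
reverse → [3, 5, 6, 11]
nums[-1] = nums[1]-nums[0] = 5-3 = 2 → [3, 5, 6, 2]
reverse → [2, 6, 5, 3]
append nums[0]+nums[-1] = 2+3 = 5 → [2, 6, 5, 3, 5]
nums[-4]+nums[4] = 6+5 = 11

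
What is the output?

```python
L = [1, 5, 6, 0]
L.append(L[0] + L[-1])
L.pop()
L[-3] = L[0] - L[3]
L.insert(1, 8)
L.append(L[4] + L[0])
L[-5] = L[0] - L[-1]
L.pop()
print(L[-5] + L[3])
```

7

append L[0]+L[-1] = 1+0 = 1 → [1, 5, 6, 0, 1]
pop() removes 1 → [1, 5, 6, 0]
L[-3] = L[0]-L[3] = 1-0 = 1 → [1, 1, 6, 0]
insert 8 at 1 → [1, 8, 1, 6, 0]
append L[4]+L[0] = 0+1 = 1 → [1, 8, 1, 6, 0, 1]
L[-5] = L[0]-L[-1] = 1-1 = 0 → [1, 0, 1, 6, 0, 1]
pop() removes 1 → [1, 0, 1, 6, 0]
L[-5]+L[3] = 1+6 = 7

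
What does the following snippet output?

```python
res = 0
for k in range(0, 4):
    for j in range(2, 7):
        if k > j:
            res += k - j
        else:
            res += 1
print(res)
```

20

k=0,j=2: not 0>2, res = 0+1 = 1
k=0,j=3: not 0>3, res = 1+1 = 2
k=0,j=4: not 0>4, res = 2+1 = 3
k=0,j=5: not 0>5, res = 3+1 = 4
k=0,j=6: not 0>6, res = 4+1 = 5
k=1,j=2: not 1>2, res = 5+1 = 6
k=1,j=3: not 1>3, res = 6+1 = 7
k=1,j=4: not 1>4, res = 7+1 = 8
k=1,j=5: not 1>5, res = 8+1 = 9
k=1,j=6: not 1>6, res = 9+1 = 10
k=2,j=2: not 2>2, res = 10+1 = 11
k=2,j=3: not 2>3, res = 11+1 = 12
k=2,j=4: not 2>4, res = 12+1 = 13
k=2,j=5: not 2>5, res = 13+1 = 14
k=2,j=6: not 2>6, res = 14+1 = 15
k=3,j=2: 3>2, res = 15+1 = 16
k=3,j=3: not 3>3, res = 16+1 = 17
k=3,j=4: not 3>4, res = 17+1 = 18
k=3,j=5: not 3>5, res = 18+1 = 19
k=3,j=6: not 3>6, res = 19+1 = 20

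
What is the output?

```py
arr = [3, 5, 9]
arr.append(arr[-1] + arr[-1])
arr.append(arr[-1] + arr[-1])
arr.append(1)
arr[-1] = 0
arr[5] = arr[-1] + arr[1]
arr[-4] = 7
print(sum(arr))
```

74

append arr[-1]+arr[-1] = 9+9 = 18 → [3, 5, 9, 18]
append arr[-1]+arr[-1] = 18+18 = 36 → [3, 5, 9, 18, 36]
append 1 → [3, 5, 9, 18, 36, 1]
arr[-1] = 0 → [3, 5, 9, 18, 36, 0]
arr[5] = arr[-1]+arr[1] = 0+5 = 5 → [3, 5, 9, 18, 36, 5]
arr[-4] = 7 → [3, 5, 7, 18, 36, 5]
sum = 74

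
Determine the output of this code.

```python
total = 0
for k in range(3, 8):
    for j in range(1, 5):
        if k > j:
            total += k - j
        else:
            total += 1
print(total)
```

k=3,j=1: 3>1, total = 0+2 = 2
k=3,j=2: 3>2, total = 2+1 = 3
k=3,j=3: not 3>3, total = 3+1 = 4
k=3,j=4: not 3>4, total = 4+1 = 5
k=4,j=1: 4>1, total = 5+3 = 8
k=4,j=2: 4>2, total = 8+2 = 10
k=4,j=3: 4>3, total = 10+1 = 11
k=4,j=4: not 4>4, total = 11+1 = 12
k=5,j=1: 5>1, total = 12+4 = 16
k=5,j=2: 5>2, total = 16+3 = 19
k=5,j=3: 5>3, total = 19+2 = 21
k=5,j=4: 5>4, total = 21+1 = 22
k=6,j=1: 6>1, total = 22+5 = 27
k=6,j=2: 6>2, total = 27+4 = 31
k=6,j=3: 6>3, total = 31+3 = 34
k=6,j=4: 6>4, total = 34+2 = 36
k=7,j=1: 7>1, total = 36+6 = 42
k=7,j=2: 7>2, total = 42+5 = 47
k=7,j=3: 7>3, total = 47+4 = 51
k=7,j=4: 7>4, total = 51+3 = 54

54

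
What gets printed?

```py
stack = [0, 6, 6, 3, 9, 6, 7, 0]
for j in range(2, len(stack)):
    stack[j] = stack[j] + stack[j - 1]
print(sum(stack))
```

161

j=2: stack[2] = 6+6 = 12 → [0, 6, 12, 3, 9, 6, 7, 0]
j=3: stack[3] = 3+12 = 15 → [0, 6, 12, 15, 9, 6, 7, 0]
j=4: stack[4] = 9+15 = 24 → [0, 6, 12, 15, 24, 6, 7, 0]
j=5: stack[5] = 6+24 = 30 → [0, 6, 12, 15, 24, 30, 7, 0]
j=6: stack[6] = 7+30 = 37 → [0, 6, 12, 15, 24, 30, 37, 0]
j=7: stack[7] = 0+37 = 37 → [0, 6, 12, 15, 24, 30, 37, 37]
sum = 161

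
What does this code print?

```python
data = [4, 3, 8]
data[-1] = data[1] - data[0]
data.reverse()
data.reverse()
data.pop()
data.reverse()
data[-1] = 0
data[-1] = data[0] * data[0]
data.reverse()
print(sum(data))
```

12

data[-1] = data[1]-data[0] = 3-4 = -1 → [4, 3, -1]
reverse → [-1, 3, 4]
reverse → [4, 3, -1]
pop() removes -1 → [4, 3]
reverse → [3, 4]
data[-1] = 0 → [3, 0]
data[-1] = data[0]*data[0] = 3*3 = 9 → [3, 9]
reverse → [9, 3]
sum = 12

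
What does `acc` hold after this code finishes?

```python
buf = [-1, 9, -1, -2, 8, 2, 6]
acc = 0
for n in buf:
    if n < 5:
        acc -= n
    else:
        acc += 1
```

5

n=-1: <5, acc = 0-(-1) = 1
n=9: not <5, acc = 1+1 = 2
n=-1: <5, acc = 2-(-1) = 3
n=-2: <5, acc = 3-(-2) = 5
n=8: not <5, acc = 5+1 = 6
n=2: <5, acc = 6-2 = 4
n=6: not <5, acc = 4+1 = 5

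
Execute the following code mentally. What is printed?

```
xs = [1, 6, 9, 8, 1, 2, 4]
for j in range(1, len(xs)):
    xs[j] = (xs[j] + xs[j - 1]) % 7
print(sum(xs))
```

j=1: xs[1] = (6+1)%7 = 0 → [1, 0, 9, 8, 1, 2, 4]
j=2: xs[2] = (9+0)%7 = 2 → [1, 0, 2, 8, 1, 2, 4]
j=3: xs[3] = (8+2)%7 = 3 → [1, 0, 2, 3, 1, 2, 4]
j=4: xs[4] = (1+3)%7 = 4 → [1, 0, 2, 3, 4, 2, 4]
j=5: xs[5] = (2+4)%7 = 6 → [1, 0, 2, 3, 4, 6, 4]
j=6: xs[6] = (4+6)%7 = 3 → [1, 0, 2, 3, 4, 6, 3]
sum = 19

19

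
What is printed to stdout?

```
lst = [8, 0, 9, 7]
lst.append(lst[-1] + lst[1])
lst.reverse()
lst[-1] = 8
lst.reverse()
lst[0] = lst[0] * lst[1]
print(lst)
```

append lst[-1]+lst[1] = 7+0 = 7 → [8, 0, 9, 7, 7]
reverse → [7, 7, 9, 0, 8]
lst[-1] = 8 → [7, 7, 9, 0, 8]
reverse → [8, 0, 9, 7, 7]
lst[0] = lst[0]*lst[1] = 8*0 = 0 → [0, 0, 9, 7, 7]

[0, 0, 9, 7, 7]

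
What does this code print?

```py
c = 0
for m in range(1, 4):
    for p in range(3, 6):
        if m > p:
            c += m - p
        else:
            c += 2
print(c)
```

18

m=1,p=3: not 1>3, c = 0+2 = 2
m=1,p=4: not 1>4, c = 2+2 = 4
m=1,p=5: not 1>5, c = 4+2 = 6
m=2,p=3: not 2>3, c = 6+2 = 8
m=2,p=4: not 2>4, c = 8+2 = 10
m=2,p=5: not 2>5, c = 10+2 = 12
m=3,p=3: not 3>3, c = 12+2 = 14
m=3,p=4: not 3>4, c = 14+2 = 16
m=3,p=5: not 3>5, c = 16+2 = 18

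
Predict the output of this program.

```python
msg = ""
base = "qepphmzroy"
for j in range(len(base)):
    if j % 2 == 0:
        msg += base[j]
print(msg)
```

qphzo

j=0: add 'q' → 'q'
j=1: skip
j=2: add 'p' → 'qp'
j=3: skip
j=4: add 'h' → 'qph'
j=5: skip
j=6: add 'z' → 'qphz'
j=7: skip
j=8: add 'o' → 'qphzo'
j=9: skip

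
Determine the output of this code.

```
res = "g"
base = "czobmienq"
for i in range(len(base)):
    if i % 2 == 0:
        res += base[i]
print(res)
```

i=0: add 'c' → 'gc'
i=1: skip
i=2: add 'o' → 'gco'
i=3: skip
i=4: add 'm' → 'gcom'
i=5: skip
i=6: add 'e' → 'gcome'
i=7: skip
i=8: add 'q' → 'gcomeq'

gcomeq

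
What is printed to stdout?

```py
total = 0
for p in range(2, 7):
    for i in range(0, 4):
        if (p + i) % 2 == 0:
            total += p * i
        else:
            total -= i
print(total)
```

p=2,i=0: even sum, total = 0+0 = 0
p=2,i=1: odd sum, total = 0-1 = -1
p=2,i=2: even sum, total = (-1)+4 = 3
p=2,i=3: odd sum, total = 3-3 = 0
p=3,i=0: odd sum, total = 0-0 = 0
p=3,i=1: even sum, total = 0+3 = 3
p=3,i=2: odd sum, total = 3-2 = 1
p=3,i=3: even sum, total = 1+9 = 10
p=4,i=0: even sum, total = 10+0 = 10
p=4,i=1: odd sum, total = 10-1 = 9
p=4,i=2: even sum, total = 9+8 = 17
p=4,i=3: odd sum, total = 17-3 = 14
p=5,i=0: odd sum, total = 14-0 = 14
p=5,i=1: even sum, total = 14+5 = 19
p=5,i=2: odd sum, total = 19-2 = 17
p=5,i=3: even sum, total = 17+15 = 32
p=6,i=0: even sum, total = 32+0 = 32
p=6,i=1: odd sum, total = 32-1 = 31
p=6,i=2: even sum, total = 31+12 = 43
p=6,i=3: odd sum, total = 43-3 = 40

40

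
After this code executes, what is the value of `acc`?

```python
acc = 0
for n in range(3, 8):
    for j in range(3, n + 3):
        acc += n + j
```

n=3,j=3: acc = 0+6 = 6
n=3,j=4: acc = 6+7 = 13
n=3,j=5: acc = 13+8 = 21
n=4,j=3: acc = 21+7 = 28
n=4,j=4: acc = 28+8 = 36
n=4,j=5: acc = 36+9 = 45
n=4,j=6: acc = 45+10 = 55
n=5,j=3: acc = 55+8 = 63
n=5,j=4: acc = 63+9 = 72
n=5,j=5: acc = 72+10 = 82
n=5,j=6: acc = 82+11 = 93
n=5,j=7: acc = 93+12 = 105
n=6,j=3: acc = 105+9 = 114
n=6,j=4: acc = 114+10 = 124
n=6,j=5: acc = 124+11 = 135
n=6,j=6: acc = 135+12 = 147
n=6,j=7: acc = 147+13 = 160
n=6,j=8: acc = 160+14 = 174
n=7,j=3: acc = 174+10 = 184
n=7,j=4: acc = 184+11 = 195
n=7,j=5: acc = 195+12 = 207
n=7,j=6: acc = 207+13 = 220
n=7,j=7: acc = 220+14 = 234
n=7,j=8: acc = 234+15 = 249
n=7,j=9: acc = 249+16 = 265

265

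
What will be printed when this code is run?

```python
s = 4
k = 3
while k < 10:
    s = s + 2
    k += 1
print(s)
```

18

k=3: s = 4+2 = 6
k=4: s = 6+2 = 8
k=5: s = 8+2 = 10
k=6: s = 10+2 = 12
k=7: s = 12+2 = 14
k=8: s = 14+2 = 16
k=9: s = 16+2 = 18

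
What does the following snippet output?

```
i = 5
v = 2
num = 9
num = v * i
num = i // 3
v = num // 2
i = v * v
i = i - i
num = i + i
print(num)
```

0

num = 2*5 = 10
num = 5//3 = 1
v = 1//2 = 0
i = 0*0 = 0
i = 0-0 = 0
num = 0+0 = 0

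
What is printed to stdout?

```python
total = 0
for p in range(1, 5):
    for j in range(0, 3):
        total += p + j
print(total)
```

42

p=1,j=0: total = 0+1 = 1
p=1,j=1: total = 1+2 = 3
p=1,j=2: total = 3+3 = 6
p=2,j=0: total = 6+2 = 8
p=2,j=1: total = 8+3 = 11
p=2,j=2: total = 11+4 = 15
p=3,j=0: total = 15+3 = 18
p=3,j=1: total = 18+4 = 22
p=3,j=2: total = 22+5 = 27
p=4,j=0: total = 27+4 = 31
p=4,j=1: total = 31+5 = 36
p=4,j=2: total = 36+6 = 42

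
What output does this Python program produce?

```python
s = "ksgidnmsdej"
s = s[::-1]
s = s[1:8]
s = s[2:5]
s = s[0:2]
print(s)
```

reverse → 'jedsmndigsk'
slice [1:8] → 'edsmndi'
slice [2:5] → 'smn'
slice [0:2] → 'sm'

sm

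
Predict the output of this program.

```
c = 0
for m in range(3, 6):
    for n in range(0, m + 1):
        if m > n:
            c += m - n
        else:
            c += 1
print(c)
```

34

m=3,n=0: 3>0, c = 0+3 = 3
m=3,n=1: 3>1, c = 3+2 = 5
m=3,n=2: 3>2, c = 5+1 = 6
m=3,n=3: not 3>3, c = 6+1 = 7
m=4,n=0: 4>0, c = 7+4 = 11
m=4,n=1: 4>1, c = 11+3 = 14
m=4,n=2: 4>2, c = 14+2 = 16
m=4,n=3: 4>3, c = 16+1 = 17
m=4,n=4: not 4>4, c = 17+1 = 18
m=5,n=0: 5>0, c = 18+5 = 23
m=5,n=1: 5>1, c = 23+4 = 27
m=5,n=2: 5>2, c = 27+3 = 30
m=5,n=3: 5>3, c = 30+2 = 32
m=5,n=4: 5>4, c = 32+1 = 33
m=5,n=5: not 5>5, c = 33+1 = 34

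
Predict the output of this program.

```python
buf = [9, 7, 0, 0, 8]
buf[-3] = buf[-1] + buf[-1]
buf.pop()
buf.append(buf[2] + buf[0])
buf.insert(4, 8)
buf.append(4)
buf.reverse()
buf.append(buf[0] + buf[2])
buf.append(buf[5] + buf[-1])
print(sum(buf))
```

100

buf[-3] = buf[-1]+buf[-1] = 8+8 = 16 → [9, 7, 16, 0, 8]
pop() removes 8 → [9, 7, 16, 0]
append buf[2]+buf[0] = 16+9 = 25 → [9, 7, 16, 0, 25]
insert 8 at 4 → [9, 7, 16, 0, 8, 25]
append 4 → [9, 7, 16, 0, 8, 25, 4]
reverse → [4, 25, 8, 0, 16, 7, 9]
append buf[0]+buf[2] = 4+8 = 12 → [4, 25, 8, 0, 16, 7, 9, 12]
append buf[5]+buf[-1] = 7+12 = 19 → [4, 25, 8, 0, 16, 7, 9, 12, 19]
sum = 100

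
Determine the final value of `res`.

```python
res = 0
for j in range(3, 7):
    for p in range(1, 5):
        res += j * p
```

j=3,p=1: res = 0+3 = 3
j=3,p=2: res = 3+6 = 9
j=3,p=3: res = 9+9 = 18
j=3,p=4: res = 18+12 = 30
j=4,p=1: res = 30+4 = 34
j=4,p=2: res = 34+8 = 42
j=4,p=3: res = 42+12 = 54
j=4,p=4: res = 54+16 = 70
j=5,p=1: res = 70+5 = 75
j=5,p=2: res = 75+10 = 85
j=5,p=3: res = 85+15 = 100
j=5,p=4: res = 100+20 = 120
j=6,p=1: res = 120+6 = 126
j=6,p=2: res = 126+12 = 138
j=6,p=3: res = 138+18 = 156
j=6,p=4: res = 156+24 = 180

180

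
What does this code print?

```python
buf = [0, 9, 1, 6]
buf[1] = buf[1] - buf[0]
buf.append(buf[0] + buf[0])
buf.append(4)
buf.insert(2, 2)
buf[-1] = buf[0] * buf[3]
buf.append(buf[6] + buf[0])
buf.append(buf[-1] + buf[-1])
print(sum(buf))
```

buf[1] = buf[1]-buf[0] = 9-0 = 9 → [0, 9, 1, 6]
append buf[0]+buf[0] = 0+0 = 0 → [0, 9, 1, 6, 0]
append 4 → [0, 9, 1, 6, 0, 4]
insert 2 at 2 → [0, 9, 2, 1, 6, 0, 4]
buf[-1] = buf[0]*buf[3] = 0*1 = 0 → [0, 9, 2, 1, 6, 0, 0]
append buf[6]+buf[0] = 0+0 = 0 → [0, 9, 2, 1, 6, 0, 0, 0]
append buf[-1]+buf[-1] = 0+0 = 0 → [0, 9, 2, 1, 6, 0, 0, 0, 0]
sum = 18

18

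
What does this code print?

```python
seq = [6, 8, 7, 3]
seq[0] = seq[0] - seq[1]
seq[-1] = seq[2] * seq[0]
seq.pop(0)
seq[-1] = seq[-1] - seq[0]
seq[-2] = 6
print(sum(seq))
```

seq[0] = seq[0]-seq[1] = 6-8 = -2 → [-2, 8, 7, 3]
seq[-1] = seq[2]*seq[0] = 7*(-2) = -14 → [-2, 8, 7, -14]
pop(0) removes -2 → [8, 7, -14]
seq[-1] = seq[-1]-seq[0] = (-14)-8 = -22 → [8, 7, -22]
seq[-2] = 6 → [8, 6, -22]
sum = -8

-8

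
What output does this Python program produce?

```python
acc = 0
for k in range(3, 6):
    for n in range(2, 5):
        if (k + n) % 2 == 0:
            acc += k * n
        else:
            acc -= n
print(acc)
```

33

k=3,n=2: odd sum, acc = 0-2 = -2
k=3,n=3: even sum, acc = (-2)+9 = 7
k=3,n=4: odd sum, acc = 7-4 = 3
k=4,n=2: even sum, acc = 3+8 = 11
k=4,n=3: odd sum, acc = 11-3 = 8
k=4,n=4: even sum, acc = 8+16 = 24
k=5,n=2: odd sum, acc = 24-2 = 22
k=5,n=3: even sum, acc = 22+15 = 37
k=5,n=4: odd sum, acc = 37-4 = 33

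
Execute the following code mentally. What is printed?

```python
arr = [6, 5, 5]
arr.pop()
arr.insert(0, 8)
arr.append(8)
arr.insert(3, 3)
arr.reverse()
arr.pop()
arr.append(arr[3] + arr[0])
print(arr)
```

[8, 3, 5, 6, 14]

pop() removes 5 → [6, 5]
insert 8 at 0 → [8, 6, 5]
append 8 → [8, 6, 5, 8]
insert 3 at 3 → [8, 6, 5, 3, 8]
reverse → [8, 3, 5, 6, 8]
pop() removes 8 → [8, 3, 5, 6]
append arr[3]+arr[0] = 6+8 = 14 → [8, 3, 5, 6, 14]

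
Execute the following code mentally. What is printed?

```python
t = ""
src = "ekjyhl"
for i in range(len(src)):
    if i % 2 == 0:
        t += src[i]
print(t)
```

ejh

i=0: add 'e' → 'e'
i=1: skip
i=2: add 'j' → 'ej'
i=3: skip
i=4: add 'h' → 'ejh'
i=5: skip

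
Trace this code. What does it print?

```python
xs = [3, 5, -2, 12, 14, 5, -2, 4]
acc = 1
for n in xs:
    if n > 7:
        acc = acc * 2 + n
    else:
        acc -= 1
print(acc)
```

n=3: not >7, acc = 1-1 = 0
n=5: not >7, acc = 0-1 = -1
n=-2: not >7, acc = (-1)-1 = -2
n=12: >7, acc = (-2)*2+12 = 8
n=14: >7, acc = 8*2+14 = 30
n=5: not >7, acc = 30-1 = 29
n=-2: not >7, acc = 29-1 = 28
n=4: not >7, acc = 28-1 = 27

27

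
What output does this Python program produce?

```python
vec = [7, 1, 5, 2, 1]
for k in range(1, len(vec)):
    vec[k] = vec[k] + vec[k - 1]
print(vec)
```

k=1: vec[1] = 1+7 = 8 → [7, 8, 5, 2, 1]
k=2: vec[2] = 5+8 = 13 → [7, 8, 13, 2, 1]
k=3: vec[3] = 2+13 = 15 → [7, 8, 13, 15, 1]
k=4: vec[4] = 1+15 = 16 → [7, 8, 13, 15, 16]

[7, 8, 13, 15, 16]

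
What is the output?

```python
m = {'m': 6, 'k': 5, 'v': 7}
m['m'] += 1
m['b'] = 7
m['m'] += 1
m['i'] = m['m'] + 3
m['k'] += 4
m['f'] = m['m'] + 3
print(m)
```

{'m': 8, 'k': 9, 'v': 7, 'b': 7, 'i': 11, 'f': 11}

m['m'] = 6+1 = 7 → {'m': 7, 'k': 5, 'v': 7}
m['b'] = 7 → {'m': 7, 'k': 5, 'v': 7, 'b': 7}
m['m'] = 7+1 = 8 → {'m': 8, 'k': 5, 'v': 7, 'b': 7}
m['i'] = m['m']+3 = 11 → {'m': 8, 'k': 5, 'v': 7, 'b': 7, 'i': 11}
m['k'] = 5+4 = 9 → {'m': 8, 'k': 9, 'v': 7, 'b': 7, 'i': 11}
m['f'] = m['m']+3 = 11 → {'m': 8, 'k': 9, 'v': 7, 'b': 7, 'i': 11, 'f': 11}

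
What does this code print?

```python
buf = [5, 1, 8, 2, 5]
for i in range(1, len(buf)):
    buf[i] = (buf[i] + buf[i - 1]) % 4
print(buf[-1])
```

1

i=1: buf[1] = (1+5)%4 = 2 → [5, 2, 8, 2, 5]
i=2: buf[2] = (8+2)%4 = 2 → [5, 2, 2, 2, 5]
i=3: buf[3] = (2+2)%4 = 0 → [5, 2, 2, 0, 5]
i=4: buf[4] = (5+0)%4 = 1 → [5, 2, 2, 0, 1]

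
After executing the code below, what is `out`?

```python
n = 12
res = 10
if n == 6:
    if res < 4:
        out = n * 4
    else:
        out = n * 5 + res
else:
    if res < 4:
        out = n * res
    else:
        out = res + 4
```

14

n=12, res=10
n == 6 is False; res < 4 is False
→ out = res + 4 = 14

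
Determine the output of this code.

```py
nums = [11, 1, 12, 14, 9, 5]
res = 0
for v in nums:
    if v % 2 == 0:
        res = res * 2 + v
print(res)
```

38

v=11: not even
v=1: not even
v=12: even, res = 0*2+12 = 12
v=14: even, res = 12*2+14 = 38
v=9: not even
v=5: not even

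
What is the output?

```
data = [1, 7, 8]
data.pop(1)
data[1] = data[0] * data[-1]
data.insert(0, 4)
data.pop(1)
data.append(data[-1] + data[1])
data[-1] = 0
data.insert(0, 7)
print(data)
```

[7, 4, 8, 0]

pop(1) removes 7 → [1, 8]
data[1] = data[0]*data[-1] = 1*8 = 8 → [1, 8]
insert 4 at 0 → [4, 1, 8]
pop(1) removes 1 → [4, 8]
append data[-1]+data[1] = 8+8 = 16 → [4, 8, 16]
data[-1] = 0 → [4, 8, 0]
insert 7 at 0 → [7, 4, 8, 0]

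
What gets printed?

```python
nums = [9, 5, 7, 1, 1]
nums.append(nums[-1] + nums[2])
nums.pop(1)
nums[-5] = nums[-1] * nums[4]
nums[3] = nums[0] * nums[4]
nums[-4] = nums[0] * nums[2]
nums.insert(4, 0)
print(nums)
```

[64, 64, 1, 512, 0, 8]

append nums[-1]+nums[2] = 1+7 = 8 → [9, 5, 7, 1, 1, 8]
pop(1) removes 5 → [9, 7, 1, 1, 8]
nums[-5] = nums[-1]*nums[4] = 8*8 = 64 → [64, 7, 1, 1, 8]
nums[3] = nums[0]*nums[4] = 64*8 = 512 → [64, 7, 1, 512, 8]
nums[-4] = nums[0]*nums[2] = 64*1 = 64 → [64, 64, 1, 512, 8]
insert 0 at 4 → [64, 64, 1, 512, 0, 8]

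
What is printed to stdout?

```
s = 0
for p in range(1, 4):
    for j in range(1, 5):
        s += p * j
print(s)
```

p=1,j=1: s = 0+1 = 1
p=1,j=2: s = 1+2 = 3
p=1,j=3: s = 3+3 = 6
p=1,j=4: s = 6+4 = 10
p=2,j=1: s = 10+2 = 12
p=2,j=2: s = 12+4 = 16
p=2,j=3: s = 16+6 = 22
p=2,j=4: s = 22+8 = 30
p=3,j=1: s = 30+3 = 33
p=3,j=2: s = 33+6 = 39
p=3,j=3: s = 39+9 = 48
p=3,j=4: s = 48+12 = 60

60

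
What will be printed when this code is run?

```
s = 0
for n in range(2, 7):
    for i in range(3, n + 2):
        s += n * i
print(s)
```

315

n=2,i=3: s = 0+6 = 6
n=3,i=3: s = 6+9 = 15
n=3,i=4: s = 15+12 = 27
n=4,i=3: s = 27+12 = 39
n=4,i=4: s = 39+16 = 55
n=4,i=5: s = 55+20 = 75
n=5,i=3: s = 75+15 = 90
n=5,i=4: s = 90+20 = 110
n=5,i=5: s = 110+25 = 135
n=5,i=6: s = 135+30 = 165
n=6,i=3: s = 165+18 = 183
n=6,i=4: s = 183+24 = 207
n=6,i=5: s = 207+30 = 237
n=6,i=6: s = 237+36 = 273
n=6,i=7: s = 273+42 = 315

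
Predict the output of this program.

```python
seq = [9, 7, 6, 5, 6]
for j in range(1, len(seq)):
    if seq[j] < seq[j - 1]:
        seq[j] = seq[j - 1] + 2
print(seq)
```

j=1: 7<9, seq[1] = 9+2 = 11 → [9, 11, 6, 5, 6]
j=2: 6<11, seq[2] = 11+2 = 13 → [9, 11, 13, 5, 6]
j=3: 5<13, seq[3] = 13+2 = 15 → [9, 11, 13, 15, 6]
j=4: 6<15, seq[4] = 15+2 = 17 → [9, 11, 13, 15, 17]

[9, 11, 13, 15, 17]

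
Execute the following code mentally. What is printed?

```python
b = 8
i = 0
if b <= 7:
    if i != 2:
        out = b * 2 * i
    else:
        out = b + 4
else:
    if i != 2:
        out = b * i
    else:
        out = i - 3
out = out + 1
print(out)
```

b=8, i=0
b <= 7 is False; i != 2 is True
→ out = b * i = 0
out = 0+1 = 1

1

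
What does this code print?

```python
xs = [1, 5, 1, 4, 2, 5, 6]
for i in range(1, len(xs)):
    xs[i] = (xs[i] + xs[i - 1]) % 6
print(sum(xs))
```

i=1: xs[1] = (5+1)%6 = 0 → [1, 0, 1, 4, 2, 5, 6]
i=2: xs[2] = (1+0)%6 = 1 → [1, 0, 1, 4, 2, 5, 6]
i=3: xs[3] = (4+1)%6 = 5 → [1, 0, 1, 5, 2, 5, 6]
i=4: xs[4] = (2+5)%6 = 1 → [1, 0, 1, 5, 1, 5, 6]
i=5: xs[5] = (5+1)%6 = 0 → [1, 0, 1, 5, 1, 0, 6]
i=6: xs[6] = (6+0)%6 = 0 → [1, 0, 1, 5, 1, 0, 0]
sum = 8

8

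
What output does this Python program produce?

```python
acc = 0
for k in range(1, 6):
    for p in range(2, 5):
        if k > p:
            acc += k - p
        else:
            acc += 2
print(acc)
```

28

k=1,p=2: not 1>2, acc = 0+2 = 2
k=1,p=3: not 1>3, acc = 2+2 = 4
k=1,p=4: not 1>4, acc = 4+2 = 6
k=2,p=2: not 2>2, acc = 6+2 = 8
k=2,p=3: not 2>3, acc = 8+2 = 10
k=2,p=4: not 2>4, acc = 10+2 = 12
k=3,p=2: 3>2, acc = 12+1 = 13
k=3,p=3: not 3>3, acc = 13+2 = 15
k=3,p=4: not 3>4, acc = 15+2 = 17
k=4,p=2: 4>2, acc = 17+2 = 19
k=4,p=3: 4>3, acc = 19+1 = 20
k=4,p=4: not 4>4, acc = 20+2 = 22
k=5,p=2: 5>2, acc = 22+3 = 25
k=5,p=3: 5>3, acc = 25+2 = 27
k=5,p=4: 5>4, acc = 27+1 = 28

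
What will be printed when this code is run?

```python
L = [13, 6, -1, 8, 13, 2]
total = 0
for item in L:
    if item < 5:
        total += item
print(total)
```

item=13: not <5
item=6: not <5
item=-1: <5, total = 0+(-1) = -1
item=8: not <5
item=13: not <5
item=2: <5, total = (-1)+2 = 1

1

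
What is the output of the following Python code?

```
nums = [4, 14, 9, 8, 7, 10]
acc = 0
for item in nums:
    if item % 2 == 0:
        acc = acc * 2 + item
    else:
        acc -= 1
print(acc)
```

108

item=4: even, acc = 0*2+4 = 4
item=14: even, acc = 4*2+14 = 22
item=9: not even, acc = 22-1 = 21
item=8: even, acc = 21*2+8 = 50
item=7: not even, acc = 50-1 = 49
item=10: even, acc = 49*2+10 = 108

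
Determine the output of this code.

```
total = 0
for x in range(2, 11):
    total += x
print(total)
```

x=2: total = 0+2 = 2
x=3: total = 2+3 = 5
x=4: total = 5+4 = 9
x=5: total = 9+5 = 14
x=6: total = 14+6 = 20
x=7: total = 20+7 = 27
x=8: total = 27+8 = 35
x=9: total = 35+9 = 44
x=10: total = 44+10 = 54

54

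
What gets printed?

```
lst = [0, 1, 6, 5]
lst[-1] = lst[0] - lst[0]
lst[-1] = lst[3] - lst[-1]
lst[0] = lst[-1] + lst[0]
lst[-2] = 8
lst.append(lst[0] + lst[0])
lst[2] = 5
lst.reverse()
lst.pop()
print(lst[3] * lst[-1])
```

1

lst[-1] = lst[0]-lst[0] = 0-0 = 0 → [0, 1, 6, 0]
lst[-1] = lst[3]-lst[-1] = 0-0 = 0 → [0, 1, 6, 0]
lst[0] = lst[-1]+lst[0] = 0+0 = 0 → [0, 1, 6, 0]
lst[-2] = 8 → [0, 1, 8, 0]
append lst[0]+lst[0] = 0+0 = 0 → [0, 1, 8, 0, 0]
lst[2] = 5 → [0, 1, 5, 0, 0]
reverse → [0, 0, 5, 1, 0]
pop() removes 0 → [0, 0, 5, 1]
lst[3]*lst[-1] = 1*1 = 1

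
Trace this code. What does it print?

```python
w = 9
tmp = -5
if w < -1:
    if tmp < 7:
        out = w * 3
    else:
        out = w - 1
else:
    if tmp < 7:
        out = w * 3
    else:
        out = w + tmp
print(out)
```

w=9, tmp=-5
w < -1 is False; tmp < 7 is True
→ out = w * 3 = 27

27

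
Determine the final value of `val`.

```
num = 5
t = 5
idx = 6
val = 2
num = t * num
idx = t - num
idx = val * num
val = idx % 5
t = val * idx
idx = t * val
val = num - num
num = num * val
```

0

num = 5*5 = 25
idx = 5-25 = -20
idx = 2*25 = 50
val = 50%5 = 0
t = 0*50 = 0
idx = 0*0 = 0
val = 25-25 = 0
num = 25*0 = 0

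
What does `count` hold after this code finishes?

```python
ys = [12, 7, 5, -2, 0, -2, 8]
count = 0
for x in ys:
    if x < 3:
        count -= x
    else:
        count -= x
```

-28

x=12: not <3, count = 0-12 = -12
x=7: not <3, count = (-12)-7 = -19
x=5: not <3, count = (-19)-5 = -24
x=-2: <3, count = (-24)-(-2) = -22
x=0: <3, count = (-22)-0 = -22
x=-2: <3, count = (-22)-(-2) = -20
x=8: not <3, count = (-20)-8 = -28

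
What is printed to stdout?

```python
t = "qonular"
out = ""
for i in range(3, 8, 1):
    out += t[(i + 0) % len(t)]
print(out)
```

ularq

i=3: add t[3]='u' → 'u'
i=4: add t[4]='l' → 'ul'
i=5: add t[5]='a' → 'ula'
i=6: add t[6]='r' → 'ular'
i=7: add t[0]='q' → 'ularq'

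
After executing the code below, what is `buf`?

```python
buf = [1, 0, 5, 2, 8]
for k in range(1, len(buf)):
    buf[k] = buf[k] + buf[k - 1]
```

[1, 1, 6, 8, 16]

k=1: buf[1] = 0+1 = 1 → [1, 1, 5, 2, 8]
k=2: buf[2] = 5+1 = 6 → [1, 1, 6, 2, 8]
k=3: buf[3] = 2+6 = 8 → [1, 1, 6, 8, 8]
k=4: buf[4] = 8+8 = 16 → [1, 1, 6, 8, 16]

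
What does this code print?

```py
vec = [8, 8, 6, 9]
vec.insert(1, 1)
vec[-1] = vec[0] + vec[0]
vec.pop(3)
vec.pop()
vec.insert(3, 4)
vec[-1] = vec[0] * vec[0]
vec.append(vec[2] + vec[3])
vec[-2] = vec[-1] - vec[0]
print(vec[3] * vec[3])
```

insert 1 at 1 → [8, 1, 8, 6, 9]
vec[-1] = vec[0]+vec[0] = 8+8 = 16 → [8, 1, 8, 6, 16]
pop(3) removes 6 → [8, 1, 8, 16]
pop() removes 16 → [8, 1, 8]
insert 4 at 3 → [8, 1, 8, 4]
vec[-1] = vec[0]*vec[0] = 8*8 = 64 → [8, 1, 8, 64]
append vec[2]+vec[3] = 8+64 = 72 → [8, 1, 8, 64, 72]
vec[-2] = vec[-1]-vec[0] = 72-8 = 64 → [8, 1, 8, 64, 72]
vec[3]*vec[3] = 64*64 = 4096

4096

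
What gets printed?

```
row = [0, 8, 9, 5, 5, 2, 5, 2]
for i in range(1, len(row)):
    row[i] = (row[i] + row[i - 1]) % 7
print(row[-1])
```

i=1: row[1] = (8+0)%7 = 1 → [0, 1, 9, 5, 5, 2, 5, 2]
i=2: row[2] = (9+1)%7 = 3 → [0, 1, 3, 5, 5, 2, 5, 2]
i=3: row[3] = (5+3)%7 = 1 → [0, 1, 3, 1, 5, 2, 5, 2]
i=4: row[4] = (5+1)%7 = 6 → [0, 1, 3, 1, 6, 2, 5, 2]
i=5: row[5] = (2+6)%7 = 1 → [0, 1, 3, 1, 6, 1, 5, 2]
i=6: row[6] = (5+1)%7 = 6 → [0, 1, 3, 1, 6, 1, 6, 2]
i=7: row[7] = (2+6)%7 = 1 → [0, 1, 3, 1, 6, 1, 6, 1]

1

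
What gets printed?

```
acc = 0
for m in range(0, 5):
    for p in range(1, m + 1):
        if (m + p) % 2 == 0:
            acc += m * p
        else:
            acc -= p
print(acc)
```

34

m=1,p=1: even sum, acc = 0+1 = 1
m=2,p=1: odd sum, acc = 1-1 = 0
m=2,p=2: even sum, acc = 0+4 = 4
m=3,p=1: even sum, acc = 4+3 = 7
m=3,p=2: odd sum, acc = 7-2 = 5
m=3,p=3: even sum, acc = 5+9 = 14
m=4,p=1: odd sum, acc = 14-1 = 13
m=4,p=2: even sum, acc = 13+8 = 21
m=4,p=3: odd sum, acc = 21-3 = 18
m=4,p=4: even sum, acc = 18+16 = 34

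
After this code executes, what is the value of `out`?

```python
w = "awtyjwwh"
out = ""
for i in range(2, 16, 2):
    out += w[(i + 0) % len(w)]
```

'tjwatjw'

i=2: add w[2]='t' → 't'
i=4: add w[4]='j' → 'tj'
i=6: add w[6]='w' → 'tjw'
i=8: add w[0]='a' → 'tjwa'
i=10: add w[2]='t' → 'tjwat'
i=12: add w[4]='j' → 'tjwatj'
i=14: add w[6]='w' → 'tjwatjw'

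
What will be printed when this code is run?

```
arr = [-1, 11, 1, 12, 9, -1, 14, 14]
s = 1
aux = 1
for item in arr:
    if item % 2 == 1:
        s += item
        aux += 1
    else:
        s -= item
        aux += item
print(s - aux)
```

item=-1: odd, s = 1+(-1) = 0; aux=2
item=11: odd, s = 0+11 = 11; aux=3
item=1: odd, s = 11+1 = 12; aux=4
item=12: not odd, s = 12-12 = 0; aux=16
item=9: odd, s = 0+9 = 9; aux=17
item=-1: odd, s = 9+(-1) = 8; aux=18
item=14: not odd, s = 8-14 = -6; aux=32
item=14: not odd, s = (-6)-14 = -20; aux=46
s-aux = (-20)-46 = -66

-66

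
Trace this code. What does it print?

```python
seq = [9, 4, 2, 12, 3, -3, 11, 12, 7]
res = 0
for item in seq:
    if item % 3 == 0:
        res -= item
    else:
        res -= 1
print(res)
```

item=9: %3==0, res = 0-9 = -9
item=4: not %3==0, res = (-9)-1 = -10
item=2: not %3==0, res = (-10)-1 = -11
item=12: %3==0, res = (-11)-12 = -23
item=3: %3==0, res = (-23)-3 = -26
item=-3: %3==0, res = (-26)-(-3) = -23
item=11: not %3==0, res = (-23)-1 = -24
item=12: %3==0, res = (-24)-12 = -36
item=7: not %3==0, res = (-36)-1 = -37

-37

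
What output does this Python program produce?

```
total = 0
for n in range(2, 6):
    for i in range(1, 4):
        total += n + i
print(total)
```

n=2,i=1: total = 0+3 = 3
n=2,i=2: total = 3+4 = 7
n=2,i=3: total = 7+5 = 12
n=3,i=1: total = 12+4 = 16
n=3,i=2: total = 16+5 = 21
n=3,i=3: total = 21+6 = 27
n=4,i=1: total = 27+5 = 32
n=4,i=2: total = 32+6 = 38
n=4,i=3: total = 38+7 = 45
n=5,i=1: total = 45+6 = 51
n=5,i=2: total = 51+7 = 58
n=5,i=3: total = 58+8 = 66

66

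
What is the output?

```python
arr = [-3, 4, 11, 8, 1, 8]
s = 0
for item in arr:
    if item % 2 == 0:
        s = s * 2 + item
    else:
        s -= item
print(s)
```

18

item=-3: not even, s = 0-(-3) = 3
item=4: even, s = 3*2+4 = 10
item=11: not even, s = 10-11 = -1
item=8: even, s = (-1)*2+8 = 6
item=1: not even, s = 6-1 = 5
item=8: even, s = 5*2+8 = 18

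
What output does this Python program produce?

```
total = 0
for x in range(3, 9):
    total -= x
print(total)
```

-33

x=3: total = 0-3 = -3
x=4: total = (-3)-4 = -7
x=5: total = (-7)-5 = -12
x=6: total = (-12)-6 = -18
x=7: total = (-18)-7 = -25
x=8: total = (-25)-8 = -33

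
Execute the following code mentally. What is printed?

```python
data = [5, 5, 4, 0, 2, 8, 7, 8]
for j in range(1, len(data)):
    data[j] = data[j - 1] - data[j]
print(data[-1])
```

-29

j=1: data[1] = 5-5 = 0 → [5, 0, 4, 0, 2, 8, 7, 8]
j=2: data[2] = 0-4 = -4 → [5, 0, -4, 0, 2, 8, 7, 8]
j=3: data[3] = (-4)-0 = -4 → [5, 0, -4, -4, 2, 8, 7, 8]
j=4: data[4] = (-4)-2 = -6 → [5, 0, -4, -4, -6, 8, 7, 8]
j=5: data[5] = (-6)-8 = -14 → [5, 0, -4, -4, -6, -14, 7, 8]
j=6: data[6] = (-14)-7 = -21 → [5, 0, -4, -4, -6, -14, -21, 8]
j=7: data[7] = (-21)-8 = -29 → [5, 0, -4, -4, -6, -14, -21, -29]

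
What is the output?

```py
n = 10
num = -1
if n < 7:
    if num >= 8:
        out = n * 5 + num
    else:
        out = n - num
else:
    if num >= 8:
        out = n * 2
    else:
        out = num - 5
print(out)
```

-6

n=10, num=-1
n < 7 is False; num >= 8 is False
→ out = num - 5 = -6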